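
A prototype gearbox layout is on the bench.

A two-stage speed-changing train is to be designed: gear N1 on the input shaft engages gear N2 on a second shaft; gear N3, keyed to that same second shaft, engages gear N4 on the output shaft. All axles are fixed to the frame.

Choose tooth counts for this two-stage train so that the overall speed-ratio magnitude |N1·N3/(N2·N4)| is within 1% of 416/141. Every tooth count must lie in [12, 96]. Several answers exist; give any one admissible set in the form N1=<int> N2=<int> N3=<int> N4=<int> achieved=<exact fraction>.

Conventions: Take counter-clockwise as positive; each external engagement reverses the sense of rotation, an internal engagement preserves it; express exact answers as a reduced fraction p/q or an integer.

N1=26 N2=12 N3=64 N4=47 achieved=416/141

topology: fixed-axis compound train — 2 stages, target 416/141
target = 416/141 in lowest terms: an exact hit needs N1·N3 = k·416 and N2·N4 = k·141 for one integer k, every count in [12, 96]; additionally prefer no 1:1 stage (N1 ≠ N2, N3 ≠ N4)
k = 1…3: no 1:1-free in-range split of k·416 and k·141 into factor pairs; take k = 4
k = 4: N1·N3 = 1664 = 26·64, N2·N4 = 564 = 12·47
achieved = 26·64/(12·47) = 416/141; |achieved − target| = 0 ≤ 104/3525 ✓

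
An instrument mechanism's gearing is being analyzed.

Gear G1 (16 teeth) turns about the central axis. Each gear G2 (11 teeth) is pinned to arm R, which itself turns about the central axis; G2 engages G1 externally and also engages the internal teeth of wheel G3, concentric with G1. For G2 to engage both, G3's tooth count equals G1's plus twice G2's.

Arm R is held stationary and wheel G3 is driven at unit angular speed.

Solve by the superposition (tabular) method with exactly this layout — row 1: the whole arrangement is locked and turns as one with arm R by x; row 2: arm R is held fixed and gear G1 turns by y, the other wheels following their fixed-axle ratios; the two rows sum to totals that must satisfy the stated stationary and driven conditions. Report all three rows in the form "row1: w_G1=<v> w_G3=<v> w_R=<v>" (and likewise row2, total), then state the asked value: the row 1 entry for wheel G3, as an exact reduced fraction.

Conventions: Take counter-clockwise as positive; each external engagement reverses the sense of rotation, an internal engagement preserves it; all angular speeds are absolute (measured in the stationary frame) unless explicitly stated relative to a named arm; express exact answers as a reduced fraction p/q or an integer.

topology: planetary set — G1 16T / G2 11T / G3 38T, arm = carrier (Willis)
row 1 — lock + rotate with arm: ω_sun = ω_ring = ω_arm = x
row 2 (arm held, sun turns y): ω_ring = −(16/38)·y, ω_arm = 0
boundary: total ω_arm = x = 0 and total ω_ring = x − (16/38)·y = 1  ⇒  y = -19/8, x = 0
row 2 ring = −(16/38)·(-19/8) = 1
totals (row 1 + row 2): sun 0 + (-19/8) = -19/8, ring 0 + 1 = 1, arm 0 + 0 = 0
asked cell (row1, ring) = 0

row1: w_G1=0 w_G3=0 w_R=0
row2: w_G1=-19/8 w_G3=1 w_R=0
total: w_G1=-19/8 w_G3=1 w_R=0
asked value: 0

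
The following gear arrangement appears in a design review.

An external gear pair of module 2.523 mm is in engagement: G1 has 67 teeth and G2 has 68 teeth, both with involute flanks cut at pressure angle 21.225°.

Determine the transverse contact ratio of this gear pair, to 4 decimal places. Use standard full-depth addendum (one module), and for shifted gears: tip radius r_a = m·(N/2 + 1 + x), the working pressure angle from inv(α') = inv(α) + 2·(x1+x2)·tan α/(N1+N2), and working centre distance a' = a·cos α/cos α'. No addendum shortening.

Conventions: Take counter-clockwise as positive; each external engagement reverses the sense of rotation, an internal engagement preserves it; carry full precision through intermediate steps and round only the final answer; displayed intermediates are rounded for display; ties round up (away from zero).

1.7342

class = single-mesh tooth geometry [involute pair 67T × 68T, m = 2.523]
base radii: r_b1 = 78.787130, r_b2 = 79.963057
tip radii: r_a1 = 87.043500, r_a2 = 88.305000
no profile shift: α' = α, a' = a
action lengths: √(r_a1²−r_b1²) = 37.002149, √(r_a2²−r_b2²) = 37.465751
base pitch p_b = π·m·cos α = 7.388569
CR = (37.002149 + 37.465751 − 170.302500·sin 21.22500°)/7.388569 = 1.734173
contact ratio ≈ 1.7342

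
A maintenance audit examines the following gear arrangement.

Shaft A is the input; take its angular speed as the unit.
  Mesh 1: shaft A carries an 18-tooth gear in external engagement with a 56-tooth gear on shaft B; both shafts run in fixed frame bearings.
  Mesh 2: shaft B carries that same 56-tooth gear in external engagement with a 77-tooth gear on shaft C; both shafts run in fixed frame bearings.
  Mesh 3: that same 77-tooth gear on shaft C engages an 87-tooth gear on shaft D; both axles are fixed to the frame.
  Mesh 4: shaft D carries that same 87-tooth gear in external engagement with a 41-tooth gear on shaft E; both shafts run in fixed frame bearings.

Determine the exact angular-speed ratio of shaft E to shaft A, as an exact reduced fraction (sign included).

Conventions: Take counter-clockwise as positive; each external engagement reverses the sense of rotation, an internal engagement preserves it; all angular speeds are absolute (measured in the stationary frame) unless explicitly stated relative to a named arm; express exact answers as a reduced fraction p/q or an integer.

class = fixed-axis compound train [4 meshes; 4 ratios multiply, 4 sense flips]
mesh 1 [18T→56T]: running ratio 9/28, sense −
mesh 2 [56T→77T]: running ratio 18/77, sense +
mesh 3 [77T→87T]: running ratio 6/29, sense −
mesh 4 [87T→41T]: running ratio 18/41, sense +
ω_out/ω_in = 18/41

18/41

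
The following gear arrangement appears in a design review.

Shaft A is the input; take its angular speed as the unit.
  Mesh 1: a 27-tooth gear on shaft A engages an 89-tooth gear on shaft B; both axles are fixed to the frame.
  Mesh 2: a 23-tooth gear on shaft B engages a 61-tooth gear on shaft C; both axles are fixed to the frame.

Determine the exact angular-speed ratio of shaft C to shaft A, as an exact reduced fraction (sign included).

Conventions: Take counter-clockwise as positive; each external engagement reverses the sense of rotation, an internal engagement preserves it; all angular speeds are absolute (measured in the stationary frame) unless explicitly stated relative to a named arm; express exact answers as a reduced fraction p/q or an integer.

class = fixed-axis compound train [2 meshes; 2 ratios multiply, 2 sense flips]
mesh 1 [27T→89T]: running ratio 27/89, sense −
mesh 2 [23T→61T]: running ratio 621/5429, sense +
ω_out/ω_in = 621/5429

621/5429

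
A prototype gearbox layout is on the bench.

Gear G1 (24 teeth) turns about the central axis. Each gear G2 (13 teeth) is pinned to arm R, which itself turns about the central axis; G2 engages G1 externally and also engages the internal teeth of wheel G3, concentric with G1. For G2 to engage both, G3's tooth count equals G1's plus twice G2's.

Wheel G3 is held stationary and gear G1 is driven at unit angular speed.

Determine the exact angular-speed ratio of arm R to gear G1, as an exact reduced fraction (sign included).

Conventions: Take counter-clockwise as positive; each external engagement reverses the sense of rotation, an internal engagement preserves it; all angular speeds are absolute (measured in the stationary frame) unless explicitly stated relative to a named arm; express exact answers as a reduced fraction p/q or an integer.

12/37

recognized (axles ride arm R): planetary set, 24/13/50 teeth
ring teeth: 24 + 2·13 = 50
24(ω_sun−ω_arm) = −50(ω_ring−ω_arm),  ω_ring = 0, ω_sun = 1
24(1−ω_arm) = −50(0−ω_arm)  ⇒  74·ω_arm = 24  ⇒  ω_arm = 12/37
ω_out/ω_in = 12/37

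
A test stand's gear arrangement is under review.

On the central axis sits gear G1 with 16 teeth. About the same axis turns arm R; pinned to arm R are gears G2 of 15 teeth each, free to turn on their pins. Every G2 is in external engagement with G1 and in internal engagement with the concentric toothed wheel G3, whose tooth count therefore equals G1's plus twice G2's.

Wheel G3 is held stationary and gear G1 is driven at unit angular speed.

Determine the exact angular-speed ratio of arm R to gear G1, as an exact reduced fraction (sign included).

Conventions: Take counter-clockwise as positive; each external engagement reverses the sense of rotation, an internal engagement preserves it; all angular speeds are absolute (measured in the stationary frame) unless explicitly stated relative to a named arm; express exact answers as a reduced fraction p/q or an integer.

8/31

topology: planetary set — G1 16T / G2 15T / G3 46T, arm = carrier (Willis)
ring teeth: 16 + 2·15 = 46
16(ω_sun−ω_arm) = −46(ω_ring−ω_arm),  ω_ring = 0, ω_sun = 1
16(1−ω_arm) = −46(0−ω_arm)  ⇒  62·ω_arm = 16  ⇒  ω_arm = 8/31
ω_out/ω_in = 8/31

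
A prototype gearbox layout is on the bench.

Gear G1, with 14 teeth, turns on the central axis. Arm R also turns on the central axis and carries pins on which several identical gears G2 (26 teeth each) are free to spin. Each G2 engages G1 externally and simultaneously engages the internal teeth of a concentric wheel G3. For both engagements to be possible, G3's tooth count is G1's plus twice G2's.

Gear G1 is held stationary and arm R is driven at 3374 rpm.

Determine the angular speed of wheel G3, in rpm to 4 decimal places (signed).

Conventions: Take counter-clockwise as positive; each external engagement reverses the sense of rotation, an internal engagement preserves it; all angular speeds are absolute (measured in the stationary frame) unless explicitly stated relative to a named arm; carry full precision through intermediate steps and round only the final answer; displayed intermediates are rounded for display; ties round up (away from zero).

topology: planetary set — G1 14T / G2 26T / G3 66T, arm = carrier (Willis)
normalise by the input: solve with ω_arm = 1, then scale by 3374 rpm
ring teeth: 14 + 2·26 = 66
14(ω_sun−ω_arm) = −66(ω_ring−ω_arm),  ω_sun = 0, ω_arm = 1
ω_ring = 1 − (14/66)(0−1) = 40/33
scale: ω_ring = 40/33 × 3374 rpm = +4089.6970 rpm

+4089.6970 rpm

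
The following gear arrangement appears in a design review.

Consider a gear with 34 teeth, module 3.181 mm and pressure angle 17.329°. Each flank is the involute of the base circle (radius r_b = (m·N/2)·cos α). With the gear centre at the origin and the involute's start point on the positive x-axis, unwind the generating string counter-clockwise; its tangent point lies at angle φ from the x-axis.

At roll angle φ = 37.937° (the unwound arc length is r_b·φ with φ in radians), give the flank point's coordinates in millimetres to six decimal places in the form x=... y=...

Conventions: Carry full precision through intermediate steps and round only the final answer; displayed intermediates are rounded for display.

class = single-mesh tooth geometry [base-circle involute, m = 3.181, 34T]
pitch radius r_p = m·N/2 = 3.181·34/2 = 54.077000
base radius r_b = r_p·cos α = 54.077000·cos 17.329° = 51.622454
roll angle φ = 37.937° = 0.66212556 rad
x = r_b·(cos φ + φ·sin φ) = 61.727987
y = r_b·(sin φ − φ·cos φ) = 4.779448

x=61.727987 y=4.779448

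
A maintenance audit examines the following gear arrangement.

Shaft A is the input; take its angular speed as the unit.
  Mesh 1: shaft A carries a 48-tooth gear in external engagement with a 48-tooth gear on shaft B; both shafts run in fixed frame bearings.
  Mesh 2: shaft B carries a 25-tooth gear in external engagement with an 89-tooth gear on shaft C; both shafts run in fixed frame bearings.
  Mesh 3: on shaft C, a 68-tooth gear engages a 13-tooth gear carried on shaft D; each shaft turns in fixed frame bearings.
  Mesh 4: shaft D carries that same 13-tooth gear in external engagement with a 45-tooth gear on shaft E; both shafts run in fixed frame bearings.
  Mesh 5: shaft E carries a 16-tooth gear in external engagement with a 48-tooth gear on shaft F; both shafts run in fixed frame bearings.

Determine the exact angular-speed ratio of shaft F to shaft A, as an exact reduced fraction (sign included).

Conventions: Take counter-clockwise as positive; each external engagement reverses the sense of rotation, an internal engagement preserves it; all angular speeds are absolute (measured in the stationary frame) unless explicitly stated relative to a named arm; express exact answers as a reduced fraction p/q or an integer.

-340/2403

class = fixed-axis compound train [5 meshes; 5 ratios multiply, 5 sense flips]
mesh 1 [48T→48T]: running ratio 1, sense −
mesh 2 [25T→89T]: running ratio 25/89, sense +
mesh 3 [68T→13T]: running ratio 1700/1157, sense −
mesh 4 [13T→45T]: running ratio 340/801, sense +
mesh 5 [16T→48T]: running ratio 340/2403, sense −
ω_out/ω_in = -340/2403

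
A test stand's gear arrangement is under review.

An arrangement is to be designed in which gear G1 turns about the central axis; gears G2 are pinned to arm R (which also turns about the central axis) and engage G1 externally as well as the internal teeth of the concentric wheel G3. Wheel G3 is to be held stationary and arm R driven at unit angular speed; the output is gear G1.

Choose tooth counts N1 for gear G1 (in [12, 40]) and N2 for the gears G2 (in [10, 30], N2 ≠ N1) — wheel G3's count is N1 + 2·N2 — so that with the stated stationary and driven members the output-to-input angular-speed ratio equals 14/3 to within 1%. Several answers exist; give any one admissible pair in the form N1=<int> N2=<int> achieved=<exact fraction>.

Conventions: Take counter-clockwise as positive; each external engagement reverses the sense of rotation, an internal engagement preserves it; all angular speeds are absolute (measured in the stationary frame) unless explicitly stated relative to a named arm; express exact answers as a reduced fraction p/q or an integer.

planetary set to be sized for 14/3 (Willis relation)
Willis with ω_ring = 0: ω_sun/ω_arm = (N1+N3)/N1; set equal to 14/3  ⇒  N3/N1 = 14/3 − 1 = 11/3
N3 = N1 + 2·N2  ⇒  N2/N1 = (N3/N1 − 1)/2 = (11/3 − 1)/2 = 4/3
smallest multiple with N1 ≥ 12 and N2 ≥ 10: k = 4  ⇒  N1 = 4·3 = 12, N2 = 4·4 = 16 (N1 ≤ 40, N2 ≤ 30, N2 ≠ N1 ✓), N3 = 12 + 2·16 = 44
check: (N1+N3)/N1 with N1 = 12, N3 = 44 gives 14/3; |achieved − target| = 0 ≤ 7/150 ✓

N1=12 N2=16 achieved=14/3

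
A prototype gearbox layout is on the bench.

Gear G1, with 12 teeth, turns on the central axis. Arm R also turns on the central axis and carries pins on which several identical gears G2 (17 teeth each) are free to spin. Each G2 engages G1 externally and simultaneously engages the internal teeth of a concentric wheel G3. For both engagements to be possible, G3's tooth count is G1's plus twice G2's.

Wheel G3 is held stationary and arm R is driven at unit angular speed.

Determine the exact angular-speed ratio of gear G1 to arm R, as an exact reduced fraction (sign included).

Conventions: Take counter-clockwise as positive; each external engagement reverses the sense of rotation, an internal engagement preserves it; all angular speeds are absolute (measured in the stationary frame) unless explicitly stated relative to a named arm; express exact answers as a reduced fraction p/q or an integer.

planetary set (12T centre, 17T on arm, 46T internal) — Willis relation
ring teeth: 12 + 2·17 = 46
12(ω_sun−ω_arm) = −46(ω_ring−ω_arm),  ω_ring = 0, ω_arm = 1
ω_sun = 1 − (46/12)(0−1) = 29/6
ω_out/ω_in = 29/6

29/6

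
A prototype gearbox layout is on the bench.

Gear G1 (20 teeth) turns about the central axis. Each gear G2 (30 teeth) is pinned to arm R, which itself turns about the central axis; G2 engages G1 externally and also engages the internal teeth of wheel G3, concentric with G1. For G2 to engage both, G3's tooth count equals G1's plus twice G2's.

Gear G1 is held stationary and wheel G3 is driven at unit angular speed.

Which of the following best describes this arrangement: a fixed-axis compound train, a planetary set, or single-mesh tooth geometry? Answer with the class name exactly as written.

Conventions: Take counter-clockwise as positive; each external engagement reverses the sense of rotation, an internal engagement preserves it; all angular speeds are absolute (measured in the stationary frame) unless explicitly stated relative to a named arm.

planetary set (20T centre, 30T on arm, 80T internal) — Willis relation
classification: planetary set

planetary set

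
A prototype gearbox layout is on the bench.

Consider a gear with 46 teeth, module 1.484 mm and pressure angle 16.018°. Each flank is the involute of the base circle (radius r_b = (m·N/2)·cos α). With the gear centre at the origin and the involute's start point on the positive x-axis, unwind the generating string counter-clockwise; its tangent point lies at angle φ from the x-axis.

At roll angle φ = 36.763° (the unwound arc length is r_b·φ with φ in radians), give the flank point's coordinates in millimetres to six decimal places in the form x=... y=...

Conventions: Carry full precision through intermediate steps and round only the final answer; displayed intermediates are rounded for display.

x=38.880713 y=2.771544

class = single-mesh tooth geometry [base-circle involute, m = 1.484, 46T]
pitch radius r_p = m·N/2 = 1.484·46/2 = 34.132000
base radius r_b = r_p·cos α = 34.132000·cos 16.018° = 32.806827
roll angle φ = 36.763° = 0.64163539 rad
x = r_b·(cos φ + φ·sin φ) = 38.880713
y = r_b·(sin φ − φ·cos φ) = 2.771544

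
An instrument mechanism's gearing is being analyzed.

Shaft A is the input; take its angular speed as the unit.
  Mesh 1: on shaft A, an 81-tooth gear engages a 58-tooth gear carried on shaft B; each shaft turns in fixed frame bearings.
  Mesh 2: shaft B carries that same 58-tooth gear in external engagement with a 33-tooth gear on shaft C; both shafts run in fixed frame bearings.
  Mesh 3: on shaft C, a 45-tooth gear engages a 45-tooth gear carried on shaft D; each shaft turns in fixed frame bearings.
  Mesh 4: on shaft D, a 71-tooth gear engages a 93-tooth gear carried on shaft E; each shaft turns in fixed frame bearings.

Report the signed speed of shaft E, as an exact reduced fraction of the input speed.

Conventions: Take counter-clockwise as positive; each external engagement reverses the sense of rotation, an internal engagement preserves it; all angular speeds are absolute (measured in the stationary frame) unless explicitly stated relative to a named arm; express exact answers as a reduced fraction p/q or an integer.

639/341

4-mesh fixed-axis compound train (all bearings frame-fixed)
mesh 1 [81T→58T]: |ω|/ω_in = 1×81/58 = 81/58, sense flips to −
mesh 2 [58T→33T]: |ω|/ω_in = (81/58)×58/33 = 27/11, sense flips to +
mesh 3 [45T→45T]: |ω|/ω_in = (27/11)×45/45 = 27/11, sense flips to −
mesh 4 [71T→93T]: |ω|/ω_in = (27/11)×71/93 = 639/341, sense flips to +
signed output speed (× input speed) = 639/341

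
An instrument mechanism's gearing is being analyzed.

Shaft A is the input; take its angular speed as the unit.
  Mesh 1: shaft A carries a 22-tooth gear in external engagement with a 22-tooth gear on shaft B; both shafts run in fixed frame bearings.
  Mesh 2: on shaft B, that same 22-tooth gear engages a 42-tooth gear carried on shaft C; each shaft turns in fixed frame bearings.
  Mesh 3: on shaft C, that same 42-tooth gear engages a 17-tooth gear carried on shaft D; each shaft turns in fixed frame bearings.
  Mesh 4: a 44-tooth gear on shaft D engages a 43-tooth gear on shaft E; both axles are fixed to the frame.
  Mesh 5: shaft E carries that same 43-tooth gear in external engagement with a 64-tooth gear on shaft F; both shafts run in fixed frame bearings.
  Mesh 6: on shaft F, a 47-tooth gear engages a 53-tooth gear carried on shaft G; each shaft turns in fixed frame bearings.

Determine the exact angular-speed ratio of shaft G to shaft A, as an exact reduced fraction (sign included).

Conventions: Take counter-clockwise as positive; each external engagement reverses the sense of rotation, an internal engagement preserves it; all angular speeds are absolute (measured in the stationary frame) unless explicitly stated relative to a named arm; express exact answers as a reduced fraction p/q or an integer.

class = fixed-axis compound train [6 meshes; 6 ratios multiply, 6 sense flips]
mesh 1 [22T→22T]: running ratio 1, sense −
mesh 2 [22T→42T]: running ratio 11/21, sense +
mesh 3 [42T→17T]: running ratio 22/17, sense −
mesh 4 [44T→43T]: running ratio 968/731, sense +
mesh 5 [43T→64T]: running ratio 121/136, sense −
mesh 6 [47T→53T]: running ratio 5687/7208, sense +
ω_out/ω_in = 5687/7208

5687/7208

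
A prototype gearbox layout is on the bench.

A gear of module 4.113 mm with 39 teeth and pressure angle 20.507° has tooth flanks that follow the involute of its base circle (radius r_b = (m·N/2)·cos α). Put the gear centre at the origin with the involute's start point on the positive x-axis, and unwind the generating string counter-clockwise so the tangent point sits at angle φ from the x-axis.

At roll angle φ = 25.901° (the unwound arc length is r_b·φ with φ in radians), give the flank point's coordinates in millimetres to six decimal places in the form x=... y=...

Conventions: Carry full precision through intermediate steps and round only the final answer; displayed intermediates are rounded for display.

recognized (one wheel, involute flank): single-mesh tooth geometry, m = 4.113, N = 39
pitch radius r_p = m·N/2 = 4.113·39/2 = 80.203500
base radius r_b = r_p·cos α = 80.203500·cos 20.507° = 75.120956
roll angle φ = 25.901° = 0.45205773 rad
x = r_b·(cos φ + φ·sin φ) = 82.408956
y = r_b·(sin φ − φ·cos φ) = 2.266316

x=82.408956 y=2.266316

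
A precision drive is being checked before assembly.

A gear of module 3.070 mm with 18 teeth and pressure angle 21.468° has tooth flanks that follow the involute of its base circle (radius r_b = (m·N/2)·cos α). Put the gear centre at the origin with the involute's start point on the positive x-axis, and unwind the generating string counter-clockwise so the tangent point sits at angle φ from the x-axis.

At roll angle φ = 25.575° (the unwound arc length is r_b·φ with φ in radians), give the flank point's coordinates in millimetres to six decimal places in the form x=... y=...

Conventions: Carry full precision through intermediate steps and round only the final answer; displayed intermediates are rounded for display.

x=28.148493 y=0.747195

single-mesh involute tooth geometry (18T wheel at module 3.070)
pitch radius r_p = m·N/2 = 3.070·18/2 = 27.630000
base radius r_b = r_p·cos α = 27.630000·cos 21.468° = 25.713089
roll angle φ = 25.575° = 0.44636796 rad
x = r_b·(cos φ + φ·sin φ) = 28.148493
y = r_b·(sin φ − φ·cos φ) = 0.747195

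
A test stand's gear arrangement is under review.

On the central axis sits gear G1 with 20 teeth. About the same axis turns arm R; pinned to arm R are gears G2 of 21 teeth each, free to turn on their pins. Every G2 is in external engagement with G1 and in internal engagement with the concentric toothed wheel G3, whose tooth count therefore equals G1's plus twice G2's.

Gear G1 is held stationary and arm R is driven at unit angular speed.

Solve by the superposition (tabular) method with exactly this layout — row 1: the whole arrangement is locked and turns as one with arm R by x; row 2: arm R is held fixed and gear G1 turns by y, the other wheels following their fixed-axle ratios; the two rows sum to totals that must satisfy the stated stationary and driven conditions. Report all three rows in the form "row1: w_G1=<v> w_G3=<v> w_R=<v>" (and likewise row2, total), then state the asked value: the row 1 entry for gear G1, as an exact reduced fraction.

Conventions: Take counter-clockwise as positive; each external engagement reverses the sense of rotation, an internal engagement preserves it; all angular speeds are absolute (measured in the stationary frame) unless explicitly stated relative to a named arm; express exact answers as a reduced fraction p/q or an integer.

row1: w_G1=1 w_G3=1 w_R=1
row2: w_G1=-1 w_G3=10/31 w_R=0
total: w_G1=0 w_G3=41/31 w_R=1
asked value: 1

planetary set (20T centre, 21T on arm, 62T internal) — Willis relation
superposition row 1 [locked train]: every member turns x
row 2: sun turns y, ring = −(20/62)·y, arm 0
boundary: total ω_sun = x + y = 0 and total ω_arm = x = 1  ⇒  y = -1, x = 1
row 2 ring = −(20/62)·(-1) = 10/31
totals (row 1 + row 2): sun 1 + (-1) = 0, ring 1 + 10/31 = 41/31, arm 1 + 0 = 1
asked cell (row1, sun) = 1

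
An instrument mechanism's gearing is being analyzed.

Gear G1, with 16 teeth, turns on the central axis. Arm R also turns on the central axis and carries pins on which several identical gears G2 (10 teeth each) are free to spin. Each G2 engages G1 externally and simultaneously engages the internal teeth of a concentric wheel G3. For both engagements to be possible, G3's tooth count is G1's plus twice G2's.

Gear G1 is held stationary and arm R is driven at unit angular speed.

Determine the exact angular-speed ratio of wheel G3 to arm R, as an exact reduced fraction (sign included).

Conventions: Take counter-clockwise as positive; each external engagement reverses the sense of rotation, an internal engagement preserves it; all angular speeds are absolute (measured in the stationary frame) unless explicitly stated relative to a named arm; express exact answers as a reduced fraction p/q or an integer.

planetary set (16T centre, 10T on arm, 36T internal) — Willis relation
ring teeth: 16 + 2·10 = 36
16(ω_sun−ω_arm) = −36(ω_ring−ω_arm),  ω_sun = 0, ω_arm = 1
ω_ring = 1 − (16/36)(0−1) = 13/9
ω_out/ω_in = 13/9

13/9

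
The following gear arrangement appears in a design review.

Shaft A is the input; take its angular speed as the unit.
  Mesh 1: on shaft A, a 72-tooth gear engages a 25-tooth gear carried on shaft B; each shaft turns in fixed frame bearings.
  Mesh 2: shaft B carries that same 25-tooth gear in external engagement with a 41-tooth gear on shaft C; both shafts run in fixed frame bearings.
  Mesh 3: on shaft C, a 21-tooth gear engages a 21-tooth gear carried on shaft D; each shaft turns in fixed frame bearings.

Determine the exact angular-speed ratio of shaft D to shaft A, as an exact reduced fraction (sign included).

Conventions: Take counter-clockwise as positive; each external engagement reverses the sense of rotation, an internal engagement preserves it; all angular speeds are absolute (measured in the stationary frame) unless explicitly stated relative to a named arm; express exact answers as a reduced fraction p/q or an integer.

class = fixed-axis compound train [3 meshes; 3 ratios multiply, 3 sense flips]
mesh 1 [72T→25T]: running ratio 72/25, sense −
mesh 2 [25T→41T]: running ratio 72/41, sense +
mesh 3 [21T→21T]: running ratio 72/41, sense −
ω_out/ω_in = -72/41

-72/41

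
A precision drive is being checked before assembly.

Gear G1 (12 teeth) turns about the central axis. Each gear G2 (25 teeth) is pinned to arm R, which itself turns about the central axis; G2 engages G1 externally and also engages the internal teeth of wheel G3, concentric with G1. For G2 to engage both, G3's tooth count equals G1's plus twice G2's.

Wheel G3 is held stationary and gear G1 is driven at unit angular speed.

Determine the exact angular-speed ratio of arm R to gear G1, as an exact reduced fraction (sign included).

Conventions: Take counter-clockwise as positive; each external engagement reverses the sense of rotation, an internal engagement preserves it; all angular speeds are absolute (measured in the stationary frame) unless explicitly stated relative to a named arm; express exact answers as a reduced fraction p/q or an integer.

6/37

topology: planetary set — G1 12T / G2 25T / G3 62T, arm = carrier (Willis)
ring teeth: 12 + 2·25 = 62
12(ω_sun−ω_arm) = −62(ω_ring−ω_arm),  ω_ring = 0, ω_sun = 1
12(1−ω_arm) = −62(0−ω_arm)  ⇒  74·ω_arm = 12  ⇒  ω_arm = 6/37
ω_out/ω_in = 6/37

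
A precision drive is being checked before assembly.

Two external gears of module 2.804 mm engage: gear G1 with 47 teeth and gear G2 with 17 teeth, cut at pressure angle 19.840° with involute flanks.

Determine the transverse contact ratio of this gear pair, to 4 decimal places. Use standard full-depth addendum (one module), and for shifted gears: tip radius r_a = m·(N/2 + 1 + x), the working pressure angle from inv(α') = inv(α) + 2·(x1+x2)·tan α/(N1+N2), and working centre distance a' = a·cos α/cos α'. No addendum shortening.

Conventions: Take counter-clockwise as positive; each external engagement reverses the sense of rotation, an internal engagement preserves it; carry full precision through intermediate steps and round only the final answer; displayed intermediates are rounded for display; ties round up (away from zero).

1.6360

single-mesh involute tooth geometry (47T engaging 17T at module 2.804)
base radii: r_b1 = 61.982799, r_b2 = 22.419310
tip radii: r_a1 = 68.698000, r_a2 = 26.638000
no profile shift: α' = α, a' = a
action lengths: √(r_a1²−r_b1²) = 29.623433, √(r_a2²−r_b2²) = 14.386020
base pitch p_b = π·m·cos α = 8.286158
CR = (29.623433 + 14.386020 − 89.728000·sin 19.84000°)/8.286158 = 1.636011
contact ratio ≈ 1.6360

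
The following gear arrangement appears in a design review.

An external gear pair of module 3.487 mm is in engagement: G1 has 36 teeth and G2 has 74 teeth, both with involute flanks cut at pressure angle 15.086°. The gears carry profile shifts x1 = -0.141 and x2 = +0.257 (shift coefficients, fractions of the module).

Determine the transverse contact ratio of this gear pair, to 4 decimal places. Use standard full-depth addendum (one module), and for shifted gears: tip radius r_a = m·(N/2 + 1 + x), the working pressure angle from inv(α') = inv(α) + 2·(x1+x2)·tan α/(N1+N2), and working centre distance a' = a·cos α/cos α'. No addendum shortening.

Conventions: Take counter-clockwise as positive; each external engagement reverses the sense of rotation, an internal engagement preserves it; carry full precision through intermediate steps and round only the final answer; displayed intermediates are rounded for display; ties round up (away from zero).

topology: single-mesh involute geometry — m = 3.487, 36T/74T pair
base radii: r_b1 = 60.602849, r_b2 = 124.572522
tip radii: r_a1 = 65.761333, r_a2 = 133.402159
inv(α') = inv(15.086°) + 2·(-0.141+0.257)·tan α/(36+74) = 0.00682674  ⇒  α' = 15.52100°
a' = a·cos α / cos α' = 191.7850·cos 15.086°/cos 15.52100° = 192.183849
action lengths: √(r_a1²−r_b1²) = 25.531307, √(r_a2²−r_b2²) = 47.726541
base pitch p_b = π·m·cos α = 10.577192
CR = (25.531307 + 47.726541 − 192.183849·sin 15.52100°)/10.577192 = 2.063976
contact ratio ≈ 2.0640

2.0640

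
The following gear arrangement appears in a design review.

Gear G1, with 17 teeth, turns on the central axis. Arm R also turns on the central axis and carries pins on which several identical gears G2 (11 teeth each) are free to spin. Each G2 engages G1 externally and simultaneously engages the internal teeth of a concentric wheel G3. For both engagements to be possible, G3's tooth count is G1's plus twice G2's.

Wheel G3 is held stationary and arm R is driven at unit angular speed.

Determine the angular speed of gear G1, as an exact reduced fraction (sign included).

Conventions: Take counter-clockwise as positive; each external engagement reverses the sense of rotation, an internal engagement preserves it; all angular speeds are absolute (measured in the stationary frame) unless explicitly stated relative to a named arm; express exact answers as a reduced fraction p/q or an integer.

planetary set (17T centre, 11T on arm, 39T internal) — Willis relation
ring teeth: 17 + 2·11 = 39
17(ω_sun−ω_arm) = −39(ω_ring−ω_arm),  ω_ring = 0, ω_arm = 1
ω_sun = 1 − (39/17)(0−1) = 56/17
exact speed ratio = 56/17

56/17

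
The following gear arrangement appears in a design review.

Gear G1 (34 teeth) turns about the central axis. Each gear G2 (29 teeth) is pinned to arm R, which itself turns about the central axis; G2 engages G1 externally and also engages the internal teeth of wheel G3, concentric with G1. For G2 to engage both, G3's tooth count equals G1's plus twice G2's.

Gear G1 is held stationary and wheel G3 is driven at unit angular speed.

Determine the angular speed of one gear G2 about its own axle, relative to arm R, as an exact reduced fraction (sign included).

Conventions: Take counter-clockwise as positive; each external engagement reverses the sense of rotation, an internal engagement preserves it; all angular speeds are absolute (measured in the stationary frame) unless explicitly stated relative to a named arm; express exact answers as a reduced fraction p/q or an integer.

planetary set (34T centre, 29T on arm, 92T internal) — Willis relation
ring teeth: 34 + 2·29 = 92
34(ω_sun−ω_arm) = −92(ω_ring−ω_arm),  ω_sun = 0, ω_ring = 1
34(0−ω_arm) = −92(1−ω_arm)  ⇒  126·ω_arm = 92  ⇒  ω_arm = 46/63
sun–planet mesh: 34·(0−46/63) = −29·(ω_p−ω_arm)  ⇒  ω_p−ω_arm = 1564/1827
exact speed ratio = 1564/1827

1564/1827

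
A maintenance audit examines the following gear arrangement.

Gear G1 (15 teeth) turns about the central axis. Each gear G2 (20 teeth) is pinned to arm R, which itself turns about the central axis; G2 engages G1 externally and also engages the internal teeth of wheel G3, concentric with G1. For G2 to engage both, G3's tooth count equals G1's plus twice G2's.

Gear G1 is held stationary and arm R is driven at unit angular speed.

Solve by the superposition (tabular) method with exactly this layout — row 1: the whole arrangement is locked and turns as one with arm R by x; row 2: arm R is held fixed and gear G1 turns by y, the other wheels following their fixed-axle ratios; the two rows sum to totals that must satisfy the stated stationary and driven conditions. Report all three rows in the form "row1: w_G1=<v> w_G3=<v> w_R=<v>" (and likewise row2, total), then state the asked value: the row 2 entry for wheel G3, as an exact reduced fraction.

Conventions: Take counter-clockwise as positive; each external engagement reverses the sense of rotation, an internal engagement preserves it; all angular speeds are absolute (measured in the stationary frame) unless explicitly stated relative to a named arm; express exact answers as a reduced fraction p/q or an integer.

row1: w_G1=1 w_G3=1 w_R=1
row2: w_G1=-1 w_G3=3/11 w_R=0
total: w_G1=0 w_G3=14/11 w_R=1
asked value: 3/11

class = planetary set [G3 = 15+2·20 = 55; Willis about the carrier]
row 1: whole set turns with the arm by x
superposition row 2 [arm held]: sun y, ring −(15/55)·y, arm 0
boundary: total ω_sun = x + y = 0 and total ω_arm = x = 1  ⇒  y = -1, x = 1
row 2 ring = −(15/55)·(-1) = 3/11
totals (row 1 + row 2): sun 1 + (-1) = 0, ring 1 + 3/11 = 14/11, arm 1 + 0 = 1
asked cell (row2, ring) = 3/11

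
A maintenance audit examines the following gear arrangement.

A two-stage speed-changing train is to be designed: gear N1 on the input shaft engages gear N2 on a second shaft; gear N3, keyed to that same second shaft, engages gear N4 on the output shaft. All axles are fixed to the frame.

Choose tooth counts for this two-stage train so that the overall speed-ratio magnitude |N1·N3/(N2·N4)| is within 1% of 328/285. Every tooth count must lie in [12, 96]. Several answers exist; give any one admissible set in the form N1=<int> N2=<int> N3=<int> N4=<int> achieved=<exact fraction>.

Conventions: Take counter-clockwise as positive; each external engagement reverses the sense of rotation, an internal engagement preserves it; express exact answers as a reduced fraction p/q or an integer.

N1=16 N2=15 N3=41 N4=38 achieved=328/285

topology: fixed-axis compound train — 2 stages, target 328/285
target = 328/285 in lowest terms: an exact hit needs N1·N3 = k·328 and N2·N4 = k·285 for one integer k, every count in [12, 96]; additionally prefer no 1:1 stage (N1 ≠ N2, N3 ≠ N4)
k = 1: no 1:1-free in-range split of k·328 and k·285 into factor pairs; take k = 2
k = 2: N1·N3 = 656 = 16·41, N2·N4 = 570 = 15·38
achieved = 16·41/(15·38) = 328/285; |achieved − target| = 0 ≤ 82/7125 ✓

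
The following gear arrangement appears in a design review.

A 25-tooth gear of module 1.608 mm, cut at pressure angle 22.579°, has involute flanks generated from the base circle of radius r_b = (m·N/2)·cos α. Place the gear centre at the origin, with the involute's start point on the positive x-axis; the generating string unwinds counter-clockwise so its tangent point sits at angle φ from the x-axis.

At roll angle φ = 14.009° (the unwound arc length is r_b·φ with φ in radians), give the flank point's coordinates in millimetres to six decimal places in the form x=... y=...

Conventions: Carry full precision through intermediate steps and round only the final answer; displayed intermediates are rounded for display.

recognized (one wheel, involute flank): single-mesh tooth geometry, m = 1.608, N = 25
pitch radius r_p = m·N/2 = 1.608·25/2 = 20.100000
base radius r_b = r_p·cos α = 20.100000·cos 22.579° = 18.559355
roll angle φ = 14.009° = 0.24450317 rad
x = r_b·(cos φ + φ·sin φ) = 19.105848
y = r_b·(sin φ − φ·cos φ) = 0.089887

x=19.105848 y=0.089887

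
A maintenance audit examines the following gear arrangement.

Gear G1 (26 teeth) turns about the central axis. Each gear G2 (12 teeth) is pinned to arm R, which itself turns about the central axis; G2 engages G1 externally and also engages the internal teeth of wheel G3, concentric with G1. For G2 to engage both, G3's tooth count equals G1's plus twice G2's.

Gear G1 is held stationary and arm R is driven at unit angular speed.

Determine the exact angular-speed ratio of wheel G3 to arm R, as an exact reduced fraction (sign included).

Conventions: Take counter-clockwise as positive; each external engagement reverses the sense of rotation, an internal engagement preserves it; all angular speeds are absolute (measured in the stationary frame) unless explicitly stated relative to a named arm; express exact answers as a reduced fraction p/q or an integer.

38/25

class = planetary set [G3 = 26+2·12 = 50; Willis about the carrier]
ring teeth: 26 + 2·12 = 50
26(ω_sun−ω_arm) = −50(ω_ring−ω_arm),  ω_sun = 0, ω_arm = 1
ω_ring = 1 − (26/50)(0−1) = 38/25
ω_out/ω_in = 38/25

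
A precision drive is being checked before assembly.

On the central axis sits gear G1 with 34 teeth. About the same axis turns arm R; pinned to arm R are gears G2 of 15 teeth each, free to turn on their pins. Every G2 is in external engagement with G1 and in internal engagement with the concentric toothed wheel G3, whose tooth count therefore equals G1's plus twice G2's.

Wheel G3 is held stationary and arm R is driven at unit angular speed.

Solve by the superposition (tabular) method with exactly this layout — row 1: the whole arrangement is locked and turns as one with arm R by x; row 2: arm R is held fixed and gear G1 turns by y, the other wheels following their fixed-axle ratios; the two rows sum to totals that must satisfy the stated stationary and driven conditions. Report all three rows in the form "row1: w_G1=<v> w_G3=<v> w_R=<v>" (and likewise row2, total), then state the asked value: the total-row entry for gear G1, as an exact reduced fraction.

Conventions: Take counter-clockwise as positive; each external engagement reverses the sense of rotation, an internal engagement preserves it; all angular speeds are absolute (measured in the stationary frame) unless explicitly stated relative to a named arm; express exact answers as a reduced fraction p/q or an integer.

class = planetary set [G3 = 34+2·15 = 64; Willis about the carrier]
row 1 — lock + rotate with arm: ω_sun = ω_ring = ω_arm = x
row 2: sun turns y, ring = −(34/64)·y, arm 0
boundary: total ω_ring = x − (34/64)·y = 0 and total ω_arm = x = 1  ⇒  y = 32/17, x = 1
row 2 ring = −(34/64)·32/17 = -1
totals (row 1 + row 2): sun 1 + 32/17 = 49/17, ring 1 + (-1) = 0, arm 1 + 0 = 1
asked cell (total, sun) = 49/17

row1: w_G1=1 w_G3=1 w_R=1
row2: w_G1=32/17 w_G3=-1 w_R=0
total: w_G1=49/17 w_G3=0 w_R=1
asked value: 49/17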